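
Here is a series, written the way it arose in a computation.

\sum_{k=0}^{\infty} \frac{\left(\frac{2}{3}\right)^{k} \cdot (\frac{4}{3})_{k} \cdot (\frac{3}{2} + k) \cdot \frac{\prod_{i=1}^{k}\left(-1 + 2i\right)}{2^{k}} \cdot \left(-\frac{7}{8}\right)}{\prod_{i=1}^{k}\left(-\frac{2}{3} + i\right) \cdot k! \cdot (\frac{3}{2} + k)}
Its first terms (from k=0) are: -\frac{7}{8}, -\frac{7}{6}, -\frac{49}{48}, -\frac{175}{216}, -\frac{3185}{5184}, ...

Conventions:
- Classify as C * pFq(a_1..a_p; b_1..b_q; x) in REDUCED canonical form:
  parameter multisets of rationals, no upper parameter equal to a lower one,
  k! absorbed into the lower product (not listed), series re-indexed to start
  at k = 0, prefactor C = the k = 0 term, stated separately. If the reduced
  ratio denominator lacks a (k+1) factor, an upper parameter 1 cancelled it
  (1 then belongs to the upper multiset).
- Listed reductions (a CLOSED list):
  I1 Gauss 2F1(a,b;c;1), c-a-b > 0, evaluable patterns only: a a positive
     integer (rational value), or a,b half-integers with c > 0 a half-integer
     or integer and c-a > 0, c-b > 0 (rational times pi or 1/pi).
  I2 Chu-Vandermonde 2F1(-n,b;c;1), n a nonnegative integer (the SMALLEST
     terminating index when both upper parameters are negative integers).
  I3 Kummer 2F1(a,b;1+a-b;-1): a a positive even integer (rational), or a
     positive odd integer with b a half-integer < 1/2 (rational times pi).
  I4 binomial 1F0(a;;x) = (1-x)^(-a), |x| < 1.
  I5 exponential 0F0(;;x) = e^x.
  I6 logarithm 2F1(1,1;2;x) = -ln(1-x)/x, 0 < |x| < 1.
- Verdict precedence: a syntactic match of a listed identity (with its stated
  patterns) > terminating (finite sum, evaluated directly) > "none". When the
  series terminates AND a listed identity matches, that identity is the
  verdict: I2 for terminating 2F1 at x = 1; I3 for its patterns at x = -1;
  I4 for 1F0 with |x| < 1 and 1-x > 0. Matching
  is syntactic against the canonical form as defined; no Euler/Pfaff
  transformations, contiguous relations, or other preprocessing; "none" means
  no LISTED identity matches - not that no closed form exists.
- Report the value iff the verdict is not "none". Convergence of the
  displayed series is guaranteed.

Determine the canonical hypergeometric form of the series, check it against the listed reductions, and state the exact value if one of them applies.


Key observation: with t_0 = -\frac{7}{8}, k + 3/2 divides numerator and denominator alike; C = -7/8 after cancelling.
Term ratio: r(k) = \frac{2}{3} * (k+\frac{1}{2}) (k+\frac{4}{3}) / [(k+\frac{1}{3}) (k+1)] - rational; roots negated = parameters, x = \frac{2}{3}, C = -\frac{7}{8}.

Prefactor -\frac{7}{8}, argument \frac{2}{3}: 2F1 with upper {\frac{1}{2}, \frac{4}{3}} over lower {\frac{1}{3}}. Verdict: none (x = \frac{2}{3}): each listed identity misses the multisets {\frac{1}{2}, \frac{4}{3}} ; {\frac{1}{3}}.


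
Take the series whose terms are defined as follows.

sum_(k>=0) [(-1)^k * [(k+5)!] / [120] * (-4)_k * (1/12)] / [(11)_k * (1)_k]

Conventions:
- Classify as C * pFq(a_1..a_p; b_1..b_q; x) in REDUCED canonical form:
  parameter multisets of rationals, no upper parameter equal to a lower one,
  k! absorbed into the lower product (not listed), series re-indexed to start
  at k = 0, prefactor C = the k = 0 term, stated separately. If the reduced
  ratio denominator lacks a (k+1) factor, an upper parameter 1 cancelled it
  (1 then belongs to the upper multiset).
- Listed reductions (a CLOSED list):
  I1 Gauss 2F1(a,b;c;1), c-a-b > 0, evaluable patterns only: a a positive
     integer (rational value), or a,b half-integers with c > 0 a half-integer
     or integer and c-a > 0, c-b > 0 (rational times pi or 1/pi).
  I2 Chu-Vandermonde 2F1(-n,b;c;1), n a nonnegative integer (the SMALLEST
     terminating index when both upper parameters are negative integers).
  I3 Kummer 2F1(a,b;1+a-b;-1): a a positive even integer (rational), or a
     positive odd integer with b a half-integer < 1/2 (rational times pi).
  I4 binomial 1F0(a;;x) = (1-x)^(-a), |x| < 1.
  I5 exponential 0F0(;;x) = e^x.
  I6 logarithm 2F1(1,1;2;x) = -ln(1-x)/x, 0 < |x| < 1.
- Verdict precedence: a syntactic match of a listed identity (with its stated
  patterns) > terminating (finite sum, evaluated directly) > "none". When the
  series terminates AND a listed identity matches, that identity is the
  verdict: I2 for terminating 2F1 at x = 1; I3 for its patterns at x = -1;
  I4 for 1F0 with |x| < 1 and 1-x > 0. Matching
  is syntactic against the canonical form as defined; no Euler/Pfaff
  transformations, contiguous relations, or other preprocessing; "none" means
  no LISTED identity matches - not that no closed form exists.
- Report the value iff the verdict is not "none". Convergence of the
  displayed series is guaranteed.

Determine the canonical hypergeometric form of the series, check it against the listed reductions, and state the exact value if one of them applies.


Canonical form: C = 1/12 times 2F1 with upper {-4, 6}, lower {11}, x = -1. Verdict: the Kummer evaluation I3 applies (x = -1; c = 11 equals 1+a-b for upper {-4, 6}: listed pattern). Value: 1/2.

Structural cue: t_0 = 1/12 here, and the factorial ratio (C = 1/12) (k+a-1)!/(a-1)! is a rising factorial (a)_k.
Ratio: r(k) = (-1) * (k-4) (k+6) / [(k+11) (k+1)] - rational; roots negated = parameters, x = (-1), C = 1/12.


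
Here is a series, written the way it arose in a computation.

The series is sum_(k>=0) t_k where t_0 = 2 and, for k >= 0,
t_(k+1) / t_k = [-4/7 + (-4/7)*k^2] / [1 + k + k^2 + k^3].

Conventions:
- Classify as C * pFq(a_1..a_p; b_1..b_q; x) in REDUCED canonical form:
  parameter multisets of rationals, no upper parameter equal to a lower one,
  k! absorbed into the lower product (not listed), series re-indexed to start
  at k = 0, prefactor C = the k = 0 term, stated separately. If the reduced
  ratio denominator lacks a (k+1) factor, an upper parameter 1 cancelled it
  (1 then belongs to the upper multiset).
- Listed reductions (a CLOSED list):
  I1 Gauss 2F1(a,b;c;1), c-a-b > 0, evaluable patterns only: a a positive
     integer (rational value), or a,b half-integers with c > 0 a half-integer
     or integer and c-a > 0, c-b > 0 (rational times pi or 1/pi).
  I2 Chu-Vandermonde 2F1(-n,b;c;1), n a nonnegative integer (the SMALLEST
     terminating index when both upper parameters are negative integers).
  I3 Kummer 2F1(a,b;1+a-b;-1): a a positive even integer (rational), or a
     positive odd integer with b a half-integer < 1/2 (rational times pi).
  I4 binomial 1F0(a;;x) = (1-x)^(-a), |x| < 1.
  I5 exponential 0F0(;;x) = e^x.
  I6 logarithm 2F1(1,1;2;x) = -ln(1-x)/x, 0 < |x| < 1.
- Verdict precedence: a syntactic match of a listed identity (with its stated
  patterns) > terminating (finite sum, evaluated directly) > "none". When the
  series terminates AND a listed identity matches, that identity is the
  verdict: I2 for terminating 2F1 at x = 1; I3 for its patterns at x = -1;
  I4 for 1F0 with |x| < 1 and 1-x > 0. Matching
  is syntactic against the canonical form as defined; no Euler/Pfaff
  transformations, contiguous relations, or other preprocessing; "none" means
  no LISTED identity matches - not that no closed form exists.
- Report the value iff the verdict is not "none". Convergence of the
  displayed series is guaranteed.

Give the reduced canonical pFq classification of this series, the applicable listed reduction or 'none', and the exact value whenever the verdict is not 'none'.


Classification (C = 2): 0F0 with upper {-}, lower {-}, argument x = -4/7. Verdict at x = -4/7: exponential (I5) matches (the 0F0 exponential series at x = -4/7). Value: 2 * e^(-4/7).

First insight: t_0 being 2, cancel k^2 + 1 from the displayed ratio first; then C = 2.
Step ratio: r(k) = (-4/7) * 1 / [(k+1)] - rational in k. x = (-4/7); t_0 = 2; negate the roots.


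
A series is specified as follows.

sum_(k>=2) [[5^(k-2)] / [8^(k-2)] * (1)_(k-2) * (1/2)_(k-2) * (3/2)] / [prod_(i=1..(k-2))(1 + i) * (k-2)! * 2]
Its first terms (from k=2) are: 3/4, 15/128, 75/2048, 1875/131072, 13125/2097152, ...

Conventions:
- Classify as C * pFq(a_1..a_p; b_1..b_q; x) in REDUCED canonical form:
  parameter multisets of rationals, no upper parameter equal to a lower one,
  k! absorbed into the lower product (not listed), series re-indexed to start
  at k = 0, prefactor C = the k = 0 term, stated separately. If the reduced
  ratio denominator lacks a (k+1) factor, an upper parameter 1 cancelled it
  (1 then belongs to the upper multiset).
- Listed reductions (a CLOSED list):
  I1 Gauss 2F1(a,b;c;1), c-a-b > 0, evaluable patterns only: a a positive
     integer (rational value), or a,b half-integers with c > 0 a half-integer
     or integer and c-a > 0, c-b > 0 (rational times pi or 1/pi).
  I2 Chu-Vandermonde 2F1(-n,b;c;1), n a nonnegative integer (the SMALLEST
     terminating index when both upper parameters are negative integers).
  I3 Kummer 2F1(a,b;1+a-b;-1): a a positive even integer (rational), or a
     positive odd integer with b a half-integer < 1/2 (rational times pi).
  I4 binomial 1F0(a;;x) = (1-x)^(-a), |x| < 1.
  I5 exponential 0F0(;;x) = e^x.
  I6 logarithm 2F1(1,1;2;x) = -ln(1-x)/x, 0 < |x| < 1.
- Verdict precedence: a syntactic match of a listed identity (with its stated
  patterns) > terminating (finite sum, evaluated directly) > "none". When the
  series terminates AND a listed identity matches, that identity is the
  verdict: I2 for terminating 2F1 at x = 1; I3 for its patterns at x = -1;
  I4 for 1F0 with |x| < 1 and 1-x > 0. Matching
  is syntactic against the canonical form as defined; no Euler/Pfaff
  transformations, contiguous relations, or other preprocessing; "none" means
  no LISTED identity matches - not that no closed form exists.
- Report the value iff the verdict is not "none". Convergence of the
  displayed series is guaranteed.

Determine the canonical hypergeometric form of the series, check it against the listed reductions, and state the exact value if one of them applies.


The tell: t_0 being 3/4, the two geometric factors (C = 3/4, x = 5/8) combine into one argument.
Ratio: r(k) = (5/8) * (k+1/2) (k+1) / [(k+2) (k+1)] ; factor over Q: parameters, x = (5/8), and C = 3/4.

At argument 5/8: a 2F1 with upper {1/2, 1}, lower {2}, scaled by C = 3/4. Verdict: none - this 2F1 at x = 5/8 matches no listed pattern, and upper {1/2, 1} holds no stopper.


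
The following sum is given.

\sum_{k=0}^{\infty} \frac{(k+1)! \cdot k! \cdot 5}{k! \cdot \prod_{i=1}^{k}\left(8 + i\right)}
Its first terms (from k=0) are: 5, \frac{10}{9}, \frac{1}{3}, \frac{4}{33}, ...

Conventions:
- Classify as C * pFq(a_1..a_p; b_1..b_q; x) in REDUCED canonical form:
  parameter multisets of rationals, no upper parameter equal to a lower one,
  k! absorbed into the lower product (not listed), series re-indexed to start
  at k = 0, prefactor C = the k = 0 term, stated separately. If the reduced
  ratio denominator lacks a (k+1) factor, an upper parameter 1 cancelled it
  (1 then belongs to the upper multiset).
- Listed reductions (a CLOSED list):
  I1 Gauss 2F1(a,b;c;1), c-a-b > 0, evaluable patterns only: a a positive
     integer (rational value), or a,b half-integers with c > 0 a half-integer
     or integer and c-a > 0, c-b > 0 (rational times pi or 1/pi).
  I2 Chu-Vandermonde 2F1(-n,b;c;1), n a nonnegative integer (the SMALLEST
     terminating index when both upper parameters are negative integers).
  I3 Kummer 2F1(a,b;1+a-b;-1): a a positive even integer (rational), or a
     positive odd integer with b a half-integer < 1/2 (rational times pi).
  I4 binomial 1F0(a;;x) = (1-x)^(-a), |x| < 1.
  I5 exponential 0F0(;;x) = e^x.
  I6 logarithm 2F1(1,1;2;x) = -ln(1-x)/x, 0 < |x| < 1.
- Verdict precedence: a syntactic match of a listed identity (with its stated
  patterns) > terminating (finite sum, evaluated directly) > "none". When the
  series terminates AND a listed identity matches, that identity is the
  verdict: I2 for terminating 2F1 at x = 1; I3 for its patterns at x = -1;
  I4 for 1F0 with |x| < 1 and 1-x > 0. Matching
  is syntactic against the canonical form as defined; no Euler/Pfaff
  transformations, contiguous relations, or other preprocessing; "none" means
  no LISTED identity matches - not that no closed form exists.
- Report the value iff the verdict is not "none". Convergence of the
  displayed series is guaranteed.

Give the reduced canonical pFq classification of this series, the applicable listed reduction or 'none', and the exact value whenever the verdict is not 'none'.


The series (x = 1) is 2F1: upper {1, 2}, lower {9}, prefactor 5. Verdict: Gauss (I1, integer-parameter pattern) applies (x = 1: the Gamma ratio telescopes since c-a-b = 6 > 0 and a = 1 in Z>0). Value: \frac{20}{3}.

Structural cue: from the first term 5: the factorial ratio (prefactor 5) (k+a-1)!/(a-1)! is a rising factorial (a)_k.
Term ratio: r(k) = 1 * (k+1) (k+2) / [(k+9) (k+1)] - poly over poly, x = 1 from leading terms; C = 5 at k = 0.


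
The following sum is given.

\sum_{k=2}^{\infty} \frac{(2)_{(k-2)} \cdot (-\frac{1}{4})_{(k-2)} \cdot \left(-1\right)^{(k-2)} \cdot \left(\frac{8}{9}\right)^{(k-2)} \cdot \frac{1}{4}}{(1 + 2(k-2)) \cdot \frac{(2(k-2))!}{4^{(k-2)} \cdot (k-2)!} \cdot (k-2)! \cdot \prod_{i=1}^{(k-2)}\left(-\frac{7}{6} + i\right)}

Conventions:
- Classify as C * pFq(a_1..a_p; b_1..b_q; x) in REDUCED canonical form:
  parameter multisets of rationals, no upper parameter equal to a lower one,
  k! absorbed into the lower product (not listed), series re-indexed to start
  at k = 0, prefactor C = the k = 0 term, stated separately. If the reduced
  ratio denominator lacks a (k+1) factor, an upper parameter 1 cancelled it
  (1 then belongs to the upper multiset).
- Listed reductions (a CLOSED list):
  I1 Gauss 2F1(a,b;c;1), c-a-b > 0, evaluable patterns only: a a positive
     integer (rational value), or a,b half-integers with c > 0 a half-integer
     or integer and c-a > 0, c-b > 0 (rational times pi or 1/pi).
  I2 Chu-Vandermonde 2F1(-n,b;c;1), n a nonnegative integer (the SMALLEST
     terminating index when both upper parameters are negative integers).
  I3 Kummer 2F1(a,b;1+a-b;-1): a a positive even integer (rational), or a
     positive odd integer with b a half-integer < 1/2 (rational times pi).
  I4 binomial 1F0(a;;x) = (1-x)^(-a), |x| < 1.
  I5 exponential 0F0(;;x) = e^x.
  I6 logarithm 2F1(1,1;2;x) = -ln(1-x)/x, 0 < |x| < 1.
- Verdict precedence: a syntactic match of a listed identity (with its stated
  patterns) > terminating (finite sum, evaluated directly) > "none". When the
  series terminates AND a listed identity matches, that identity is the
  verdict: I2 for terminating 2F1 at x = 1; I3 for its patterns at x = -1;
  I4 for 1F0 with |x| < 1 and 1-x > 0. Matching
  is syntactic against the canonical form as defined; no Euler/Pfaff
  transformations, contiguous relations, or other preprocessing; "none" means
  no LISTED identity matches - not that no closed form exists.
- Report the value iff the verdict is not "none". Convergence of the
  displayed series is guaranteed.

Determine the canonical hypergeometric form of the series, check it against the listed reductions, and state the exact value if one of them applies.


The series (x = -\frac{8}{9}) is 2F2: upper {-\frac{1}{4}, 2}, lower {-\frac{1}{6}, \frac{3}{2}}, prefactor \frac{1}{4}. Verdict: none. Every listed pattern misses the 2F2 form at -\frac{8}{9}, upper {-\frac{1}{4}, 2}.

First insight: with t_0 = \frac{1}{4}, the lower running product (prefactor 1/4) is a rising factorial.
Ratio: r(k) = -\frac{8}{9} * (k-\frac{1}{4}) (k+2) / [(k-\frac{1}{6}) (k+\frac{3}{2}) (k+1)] ; factor over Q: parameters, x = -\frac{8}{9}, and C = \frac{1}{4}.


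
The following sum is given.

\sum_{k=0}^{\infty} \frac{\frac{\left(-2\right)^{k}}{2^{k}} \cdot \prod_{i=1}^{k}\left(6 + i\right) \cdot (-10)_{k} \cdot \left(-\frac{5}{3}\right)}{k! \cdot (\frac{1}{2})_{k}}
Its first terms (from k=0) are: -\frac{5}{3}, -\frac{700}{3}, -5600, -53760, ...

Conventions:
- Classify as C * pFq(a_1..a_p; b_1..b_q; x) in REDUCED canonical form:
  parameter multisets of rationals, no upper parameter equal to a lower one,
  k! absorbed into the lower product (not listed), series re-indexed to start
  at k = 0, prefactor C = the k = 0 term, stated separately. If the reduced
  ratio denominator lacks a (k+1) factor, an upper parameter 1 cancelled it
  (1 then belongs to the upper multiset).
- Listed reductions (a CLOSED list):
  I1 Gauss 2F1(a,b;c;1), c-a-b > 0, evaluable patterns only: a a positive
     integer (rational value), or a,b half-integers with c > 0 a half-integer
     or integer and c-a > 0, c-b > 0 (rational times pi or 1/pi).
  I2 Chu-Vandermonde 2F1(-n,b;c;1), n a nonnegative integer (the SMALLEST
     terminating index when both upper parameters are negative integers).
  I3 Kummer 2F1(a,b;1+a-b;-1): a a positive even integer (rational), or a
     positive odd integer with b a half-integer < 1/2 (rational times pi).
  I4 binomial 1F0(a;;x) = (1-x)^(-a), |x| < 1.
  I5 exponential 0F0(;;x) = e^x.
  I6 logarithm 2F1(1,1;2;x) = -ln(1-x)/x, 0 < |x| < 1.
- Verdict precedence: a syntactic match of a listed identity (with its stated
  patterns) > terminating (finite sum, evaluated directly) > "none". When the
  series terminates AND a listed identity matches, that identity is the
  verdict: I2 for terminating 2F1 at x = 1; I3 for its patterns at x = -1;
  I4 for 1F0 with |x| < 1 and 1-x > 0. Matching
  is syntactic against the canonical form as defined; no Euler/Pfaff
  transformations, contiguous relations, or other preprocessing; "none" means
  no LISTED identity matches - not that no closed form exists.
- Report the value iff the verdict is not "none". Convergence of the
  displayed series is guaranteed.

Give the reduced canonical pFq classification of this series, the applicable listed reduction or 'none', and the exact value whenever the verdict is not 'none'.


x = -1 here; the reduced form reads 2F1, upper {-10, 7}, lower {\frac{1}{2}}, C = -\frac{5}{3}. Verdict: terminating - upper -10 stops the sum at k = 10; the 11 terms are added exactly. Exact value: -\frac{1893187105}{323}.

Key observation: t_0 = -\frac{5}{3} here, and the two k-th powers (C = -5/3, x = -1) combine into one argument.
Term ratio: r(k) = -1 * (k-10) (k+7) / [(k+\frac{1}{2}) (k+1)] - rational in k. x = -1; t_0 = -\frac{5}{3}; negate the roots.


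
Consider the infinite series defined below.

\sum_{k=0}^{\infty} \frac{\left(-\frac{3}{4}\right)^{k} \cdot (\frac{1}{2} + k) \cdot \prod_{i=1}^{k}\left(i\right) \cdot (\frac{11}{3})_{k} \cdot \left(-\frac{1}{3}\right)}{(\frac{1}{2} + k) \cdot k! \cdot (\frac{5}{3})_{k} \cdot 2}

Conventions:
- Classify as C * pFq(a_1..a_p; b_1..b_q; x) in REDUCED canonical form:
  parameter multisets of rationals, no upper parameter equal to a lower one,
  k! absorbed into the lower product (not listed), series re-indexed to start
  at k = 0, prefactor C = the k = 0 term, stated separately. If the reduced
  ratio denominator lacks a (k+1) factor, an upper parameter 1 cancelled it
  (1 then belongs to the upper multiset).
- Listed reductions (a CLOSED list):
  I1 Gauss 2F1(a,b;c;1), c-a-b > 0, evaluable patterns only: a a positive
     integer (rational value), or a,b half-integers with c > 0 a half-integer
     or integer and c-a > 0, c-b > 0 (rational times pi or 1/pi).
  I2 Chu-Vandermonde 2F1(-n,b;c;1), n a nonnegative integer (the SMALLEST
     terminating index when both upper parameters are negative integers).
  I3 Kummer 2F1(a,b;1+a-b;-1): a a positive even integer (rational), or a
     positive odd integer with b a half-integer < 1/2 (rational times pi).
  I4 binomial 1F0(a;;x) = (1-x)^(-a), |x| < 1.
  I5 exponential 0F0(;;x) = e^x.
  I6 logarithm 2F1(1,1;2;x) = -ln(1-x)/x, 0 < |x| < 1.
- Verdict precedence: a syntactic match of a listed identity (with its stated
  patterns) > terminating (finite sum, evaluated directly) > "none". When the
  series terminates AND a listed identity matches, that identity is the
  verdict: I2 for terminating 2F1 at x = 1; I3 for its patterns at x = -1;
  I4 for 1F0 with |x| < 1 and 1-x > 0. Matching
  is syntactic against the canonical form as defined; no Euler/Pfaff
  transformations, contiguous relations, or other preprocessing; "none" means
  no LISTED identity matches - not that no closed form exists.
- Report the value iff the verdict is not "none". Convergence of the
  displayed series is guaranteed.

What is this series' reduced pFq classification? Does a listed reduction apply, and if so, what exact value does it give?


Canonical form: C = -\frac{1}{6} times 2F1 with upper {1, \frac{11}{3}}, lower {\frac{5}{3}}, x = -\frac{3}{4}. Verdict: none - at argument -\frac{3}{4} the multisets {1, \frac{11}{3}} ; {\frac{5}{3}} match no listed identity.

Key observation: t_0 = -\frac{1}{6} here, and the constant factors (C = -1/6) combine into one prefactor.
Step ratio: r(k) = -\frac{3}{4} * (k+1) (k+\frac{11}{3}) / [(k+\frac{5}{3}) (k+1)] - rational; roots negated = parameters, x = -\frac{3}{4}, C = -\frac{1}{6}.


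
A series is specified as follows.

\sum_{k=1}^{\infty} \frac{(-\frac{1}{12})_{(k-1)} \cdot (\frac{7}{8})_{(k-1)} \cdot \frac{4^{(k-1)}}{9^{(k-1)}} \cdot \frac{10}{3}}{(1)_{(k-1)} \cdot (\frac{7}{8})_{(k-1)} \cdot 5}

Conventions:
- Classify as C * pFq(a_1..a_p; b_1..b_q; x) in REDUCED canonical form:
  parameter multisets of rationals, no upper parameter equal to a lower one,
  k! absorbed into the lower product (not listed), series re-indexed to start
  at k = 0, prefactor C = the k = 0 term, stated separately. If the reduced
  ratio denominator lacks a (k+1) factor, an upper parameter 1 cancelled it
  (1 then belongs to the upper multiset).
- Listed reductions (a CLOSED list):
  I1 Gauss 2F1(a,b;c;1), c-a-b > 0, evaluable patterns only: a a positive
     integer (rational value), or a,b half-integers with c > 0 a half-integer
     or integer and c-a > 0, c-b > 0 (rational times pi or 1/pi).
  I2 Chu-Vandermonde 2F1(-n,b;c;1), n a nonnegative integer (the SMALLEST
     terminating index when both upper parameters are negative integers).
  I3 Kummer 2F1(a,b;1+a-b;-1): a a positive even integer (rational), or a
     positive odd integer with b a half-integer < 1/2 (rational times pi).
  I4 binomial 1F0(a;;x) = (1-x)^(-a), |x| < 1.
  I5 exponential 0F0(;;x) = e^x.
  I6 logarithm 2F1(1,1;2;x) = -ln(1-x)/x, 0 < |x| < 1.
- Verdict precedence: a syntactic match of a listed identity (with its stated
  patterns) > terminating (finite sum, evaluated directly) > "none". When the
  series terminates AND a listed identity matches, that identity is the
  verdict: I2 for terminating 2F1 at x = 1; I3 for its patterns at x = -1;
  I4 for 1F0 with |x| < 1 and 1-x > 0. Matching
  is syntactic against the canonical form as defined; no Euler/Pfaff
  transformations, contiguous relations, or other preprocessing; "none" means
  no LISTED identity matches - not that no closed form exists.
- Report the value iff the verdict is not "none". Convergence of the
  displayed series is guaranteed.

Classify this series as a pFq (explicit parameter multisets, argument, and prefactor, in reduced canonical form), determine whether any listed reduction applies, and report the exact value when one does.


x = \frac{4}{9} here; the reduced form reads 1F0, upper {-\frac{1}{12}}, lower {-}, C = \frac{2}{3}. Verdict: the I4 binomial reduction applies (the 1F0 binomial series: exponent 1/12, x = \frac{4}{9}). Exact value: \frac{2}{3} \cdot \left(\frac{5}{9}\right)^{\frac{1}{12}}.

Key step: x = \frac{4}{9} and the two geometric factors (C = 2/3) combine into one argument.
Adjacent-term ratio: r(k) = \frac{4}{9} * (k-\frac{1}{12}) / [(k+1)] - poly over poly, x = \frac{4}{9} from leading terms; C = \frac{2}{3} at k = 0.


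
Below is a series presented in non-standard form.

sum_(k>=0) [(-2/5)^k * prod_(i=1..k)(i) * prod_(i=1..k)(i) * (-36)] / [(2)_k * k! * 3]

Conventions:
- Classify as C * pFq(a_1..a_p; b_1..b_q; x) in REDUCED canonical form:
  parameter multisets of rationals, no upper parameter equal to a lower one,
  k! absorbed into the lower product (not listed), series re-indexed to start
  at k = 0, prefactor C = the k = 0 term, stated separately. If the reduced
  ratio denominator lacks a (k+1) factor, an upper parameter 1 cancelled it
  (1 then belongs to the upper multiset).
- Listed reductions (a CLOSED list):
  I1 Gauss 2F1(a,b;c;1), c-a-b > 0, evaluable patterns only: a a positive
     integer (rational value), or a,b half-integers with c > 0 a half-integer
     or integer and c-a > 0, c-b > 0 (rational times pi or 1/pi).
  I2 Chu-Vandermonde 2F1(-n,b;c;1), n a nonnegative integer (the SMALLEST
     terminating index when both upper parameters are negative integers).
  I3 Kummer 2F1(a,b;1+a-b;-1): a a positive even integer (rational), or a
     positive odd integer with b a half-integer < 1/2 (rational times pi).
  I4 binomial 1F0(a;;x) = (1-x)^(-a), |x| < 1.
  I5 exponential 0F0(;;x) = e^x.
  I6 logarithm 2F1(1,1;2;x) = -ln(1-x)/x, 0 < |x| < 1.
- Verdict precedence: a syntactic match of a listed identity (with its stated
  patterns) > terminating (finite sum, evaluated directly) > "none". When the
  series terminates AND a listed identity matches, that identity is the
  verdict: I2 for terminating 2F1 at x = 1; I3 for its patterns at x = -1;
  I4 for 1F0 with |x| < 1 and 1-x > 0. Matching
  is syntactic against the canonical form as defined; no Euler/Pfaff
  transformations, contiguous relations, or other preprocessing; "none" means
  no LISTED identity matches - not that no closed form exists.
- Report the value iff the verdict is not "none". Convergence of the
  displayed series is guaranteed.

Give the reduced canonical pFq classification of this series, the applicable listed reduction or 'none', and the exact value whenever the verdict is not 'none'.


At argument -2/5: a 2F1 with upper {1, 1}, lower {2}, scaled by C = -12. Verdict (x = -2/5): logarithm (I6) applies (the logarithm: parameters (1,1;2), x = -2/5). Sum: (-30) * ln(7/5).

Key step: with t_0 = -12, the running product (C = -12) telescopes to a rising factorial.
Term ratio: r(k) = (-2/5) * (k+1) (k+1) / [(k+2) (k+1)] - rational; roots negated = parameters, x = (-2/5), C = -12.


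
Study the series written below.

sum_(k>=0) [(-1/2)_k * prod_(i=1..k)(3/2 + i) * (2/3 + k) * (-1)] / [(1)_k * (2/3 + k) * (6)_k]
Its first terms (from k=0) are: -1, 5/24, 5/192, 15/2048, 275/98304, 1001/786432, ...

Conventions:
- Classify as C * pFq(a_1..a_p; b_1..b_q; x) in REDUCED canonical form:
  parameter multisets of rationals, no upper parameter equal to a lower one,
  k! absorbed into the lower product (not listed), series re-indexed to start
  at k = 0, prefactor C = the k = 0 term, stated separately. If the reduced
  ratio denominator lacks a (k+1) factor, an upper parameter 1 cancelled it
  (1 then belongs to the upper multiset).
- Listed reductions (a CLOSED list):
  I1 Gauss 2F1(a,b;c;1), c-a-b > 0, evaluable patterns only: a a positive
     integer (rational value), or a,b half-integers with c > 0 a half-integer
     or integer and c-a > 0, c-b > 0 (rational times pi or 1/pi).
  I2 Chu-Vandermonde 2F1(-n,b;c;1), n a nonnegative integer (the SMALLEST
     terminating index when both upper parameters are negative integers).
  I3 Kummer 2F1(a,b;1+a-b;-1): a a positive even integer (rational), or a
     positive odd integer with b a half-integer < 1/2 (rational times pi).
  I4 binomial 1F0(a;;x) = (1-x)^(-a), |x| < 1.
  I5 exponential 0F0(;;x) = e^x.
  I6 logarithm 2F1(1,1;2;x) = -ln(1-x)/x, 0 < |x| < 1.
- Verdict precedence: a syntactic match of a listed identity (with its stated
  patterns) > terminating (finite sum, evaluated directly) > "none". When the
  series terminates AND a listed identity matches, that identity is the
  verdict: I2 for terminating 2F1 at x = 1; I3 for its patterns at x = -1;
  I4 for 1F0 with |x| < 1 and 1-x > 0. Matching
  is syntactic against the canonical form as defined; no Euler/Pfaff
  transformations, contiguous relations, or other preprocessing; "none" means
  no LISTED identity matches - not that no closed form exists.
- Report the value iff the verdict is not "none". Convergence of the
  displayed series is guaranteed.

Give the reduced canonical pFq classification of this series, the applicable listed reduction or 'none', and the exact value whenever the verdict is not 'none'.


Classification (C = -1): 2F1 with upper {-1/2, 5/2}, lower {6}, argument x = 1. Verdict at x = 1: Gauss (I1, half-integer pattern) matches (x = 1; upper {-1/2, 5/2} half-integers, c = 6 in the evaluable pattern). Hence: (-8192/3465) / pi.

Key step: x = 1 and the running product (C = -1, x = 1) telescopes to a rising factorial.
Consecutive-term ratio: r(k) = 1 * (k-1/2) (k+5/2) / [(k+6) (k+1)] ; factor over Q: parameters, x = 1, and C = -1.


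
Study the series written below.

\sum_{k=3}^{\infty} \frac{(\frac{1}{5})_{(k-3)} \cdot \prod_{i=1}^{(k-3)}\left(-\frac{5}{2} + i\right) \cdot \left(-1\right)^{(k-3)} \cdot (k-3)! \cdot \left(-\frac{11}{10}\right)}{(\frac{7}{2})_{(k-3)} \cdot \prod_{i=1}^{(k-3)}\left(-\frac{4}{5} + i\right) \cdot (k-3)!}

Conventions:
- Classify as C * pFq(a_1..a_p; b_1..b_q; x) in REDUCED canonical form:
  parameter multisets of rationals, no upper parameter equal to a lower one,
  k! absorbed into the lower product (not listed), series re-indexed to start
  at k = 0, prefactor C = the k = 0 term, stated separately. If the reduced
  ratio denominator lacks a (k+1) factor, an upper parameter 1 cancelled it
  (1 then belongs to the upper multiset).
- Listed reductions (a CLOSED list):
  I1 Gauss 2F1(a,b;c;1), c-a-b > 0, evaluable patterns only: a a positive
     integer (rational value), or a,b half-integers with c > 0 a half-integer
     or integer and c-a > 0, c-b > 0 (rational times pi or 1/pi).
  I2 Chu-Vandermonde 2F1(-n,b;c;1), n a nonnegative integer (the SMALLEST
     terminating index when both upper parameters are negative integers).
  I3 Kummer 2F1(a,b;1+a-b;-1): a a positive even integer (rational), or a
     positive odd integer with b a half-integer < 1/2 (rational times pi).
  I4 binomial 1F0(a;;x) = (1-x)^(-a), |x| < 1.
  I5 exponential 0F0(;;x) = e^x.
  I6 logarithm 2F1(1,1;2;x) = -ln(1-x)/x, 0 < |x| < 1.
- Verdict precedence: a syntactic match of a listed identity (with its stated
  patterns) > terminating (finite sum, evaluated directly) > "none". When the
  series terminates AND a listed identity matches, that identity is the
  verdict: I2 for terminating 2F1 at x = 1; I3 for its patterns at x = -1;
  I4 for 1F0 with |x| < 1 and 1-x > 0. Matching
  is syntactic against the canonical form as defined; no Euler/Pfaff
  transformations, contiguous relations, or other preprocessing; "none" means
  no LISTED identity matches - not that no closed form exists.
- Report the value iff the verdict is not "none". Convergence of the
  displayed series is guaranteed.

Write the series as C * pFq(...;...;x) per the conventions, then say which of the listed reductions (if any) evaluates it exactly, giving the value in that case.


Structural cue: t_0 being -\frac{11}{10}, the running product (C = -11/10, x = -1) telescopes to a rising factorial.
Step ratio: r(k) = -1 * (k-\frac{3}{2}) (k+1) / [(k+\frac{7}{2}) (k+1)] - rational; roots negated = parameters, x = -1, C = -\frac{11}{10}.

This is -\frac{11}{10} * 2F1(-\frac{3}{2}, 1; \frac{7}{2}; -1) in reduced canonical form. Verdict: this is the Kummer evaluation I3 (x = -1; c = \frac{7}{2} equals 1+a-b for upper {-\frac{3}{2}, 1}: listed pattern). Its exact value is \left(-\frac{33}{64}\right) \cdot \pi.


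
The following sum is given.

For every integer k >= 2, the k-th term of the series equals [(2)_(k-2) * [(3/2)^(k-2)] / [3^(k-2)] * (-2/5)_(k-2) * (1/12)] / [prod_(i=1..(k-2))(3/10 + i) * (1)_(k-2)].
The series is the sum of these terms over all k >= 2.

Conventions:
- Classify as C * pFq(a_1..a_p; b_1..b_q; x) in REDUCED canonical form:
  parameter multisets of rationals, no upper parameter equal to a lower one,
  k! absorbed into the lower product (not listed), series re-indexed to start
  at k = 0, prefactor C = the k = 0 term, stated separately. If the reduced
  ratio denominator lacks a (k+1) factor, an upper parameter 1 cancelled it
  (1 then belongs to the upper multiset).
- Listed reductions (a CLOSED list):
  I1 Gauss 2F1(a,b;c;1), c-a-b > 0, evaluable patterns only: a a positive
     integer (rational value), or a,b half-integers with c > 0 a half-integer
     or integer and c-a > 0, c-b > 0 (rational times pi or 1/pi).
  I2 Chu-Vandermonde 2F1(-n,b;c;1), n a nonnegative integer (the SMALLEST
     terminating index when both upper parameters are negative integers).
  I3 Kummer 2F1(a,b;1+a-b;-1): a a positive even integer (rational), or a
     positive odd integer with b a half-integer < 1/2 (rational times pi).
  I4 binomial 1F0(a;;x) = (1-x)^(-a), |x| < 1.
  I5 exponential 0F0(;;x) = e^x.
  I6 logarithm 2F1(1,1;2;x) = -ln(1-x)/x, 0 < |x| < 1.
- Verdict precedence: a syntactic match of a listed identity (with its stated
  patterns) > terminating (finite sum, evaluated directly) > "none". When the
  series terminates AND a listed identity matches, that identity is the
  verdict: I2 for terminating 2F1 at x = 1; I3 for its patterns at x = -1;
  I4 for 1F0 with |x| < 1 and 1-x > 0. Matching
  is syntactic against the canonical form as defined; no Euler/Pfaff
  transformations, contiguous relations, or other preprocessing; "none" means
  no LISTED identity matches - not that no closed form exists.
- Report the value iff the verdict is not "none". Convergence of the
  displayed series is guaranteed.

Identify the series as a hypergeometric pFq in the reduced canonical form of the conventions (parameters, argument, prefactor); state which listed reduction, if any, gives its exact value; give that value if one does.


x = 1/2 here; the reduced form reads 2F1, upper {-2/5, 2}, lower {13/10}, C = 1/12. Verdict: none. No listed pattern accepts 2F1(-2/5, 2; 13/10; 1/2).

First insight: x = (1/2) and the two k-th powers (C = 1/12) combine into one argument.
Term ratio: r(k) = (1/2) * (k-2/5) (k+2) / [(k+13/10) (k+1)] ; factor over Q: parameters, x = (1/2), and C = 1/12.


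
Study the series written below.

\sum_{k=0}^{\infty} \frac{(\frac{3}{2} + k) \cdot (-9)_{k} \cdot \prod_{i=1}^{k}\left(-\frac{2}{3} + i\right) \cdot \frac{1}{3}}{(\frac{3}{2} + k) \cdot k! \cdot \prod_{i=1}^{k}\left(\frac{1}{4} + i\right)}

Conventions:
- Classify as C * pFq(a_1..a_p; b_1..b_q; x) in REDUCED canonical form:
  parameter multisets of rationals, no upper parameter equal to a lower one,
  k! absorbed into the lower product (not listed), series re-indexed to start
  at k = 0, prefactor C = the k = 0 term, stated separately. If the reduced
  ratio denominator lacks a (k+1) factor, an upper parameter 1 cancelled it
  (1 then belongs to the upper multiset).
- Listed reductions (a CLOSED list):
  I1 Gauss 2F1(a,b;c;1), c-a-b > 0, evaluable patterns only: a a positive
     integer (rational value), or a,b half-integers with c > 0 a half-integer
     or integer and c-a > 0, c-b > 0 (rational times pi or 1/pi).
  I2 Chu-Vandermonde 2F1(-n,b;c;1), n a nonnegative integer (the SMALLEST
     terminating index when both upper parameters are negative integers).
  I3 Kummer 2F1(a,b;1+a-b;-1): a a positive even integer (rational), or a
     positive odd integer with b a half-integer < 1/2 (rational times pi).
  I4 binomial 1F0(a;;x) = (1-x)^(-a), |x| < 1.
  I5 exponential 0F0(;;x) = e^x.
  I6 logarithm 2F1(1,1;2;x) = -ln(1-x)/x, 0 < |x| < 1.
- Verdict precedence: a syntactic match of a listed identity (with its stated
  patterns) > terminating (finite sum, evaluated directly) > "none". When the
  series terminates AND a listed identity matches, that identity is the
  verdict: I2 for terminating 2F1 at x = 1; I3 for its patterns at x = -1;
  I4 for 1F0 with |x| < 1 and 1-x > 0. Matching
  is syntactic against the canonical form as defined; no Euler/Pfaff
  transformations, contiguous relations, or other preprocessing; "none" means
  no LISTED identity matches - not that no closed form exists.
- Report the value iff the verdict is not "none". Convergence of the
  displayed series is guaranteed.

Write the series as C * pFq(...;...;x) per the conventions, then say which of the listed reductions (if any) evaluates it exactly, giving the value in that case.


Canonical form: C = \frac{1}{3} times 2F1 with upper {-9, \frac{1}{3}}, lower {\frac{5}{4}}, x = 1. Verdict: Chu-Vandermonde (I2) fires (terminating 2F1 at x = 1 with n = 9, b = 1/3, c = \frac{5}{4}). Value: \frac{764102332351}{5670998939385}.

First insight: x = 1 and the factor k + 3/2 cancels (top and bottom), leaving C = 1/3, x = 1.
Ratio: r(k) = 1 * (k-9) (k+\frac{1}{3}) / [(k+\frac{5}{4}) (k+1)] - rational in k, leading ratio 1; with t_0 = \frac{1}{3}, classification follows.


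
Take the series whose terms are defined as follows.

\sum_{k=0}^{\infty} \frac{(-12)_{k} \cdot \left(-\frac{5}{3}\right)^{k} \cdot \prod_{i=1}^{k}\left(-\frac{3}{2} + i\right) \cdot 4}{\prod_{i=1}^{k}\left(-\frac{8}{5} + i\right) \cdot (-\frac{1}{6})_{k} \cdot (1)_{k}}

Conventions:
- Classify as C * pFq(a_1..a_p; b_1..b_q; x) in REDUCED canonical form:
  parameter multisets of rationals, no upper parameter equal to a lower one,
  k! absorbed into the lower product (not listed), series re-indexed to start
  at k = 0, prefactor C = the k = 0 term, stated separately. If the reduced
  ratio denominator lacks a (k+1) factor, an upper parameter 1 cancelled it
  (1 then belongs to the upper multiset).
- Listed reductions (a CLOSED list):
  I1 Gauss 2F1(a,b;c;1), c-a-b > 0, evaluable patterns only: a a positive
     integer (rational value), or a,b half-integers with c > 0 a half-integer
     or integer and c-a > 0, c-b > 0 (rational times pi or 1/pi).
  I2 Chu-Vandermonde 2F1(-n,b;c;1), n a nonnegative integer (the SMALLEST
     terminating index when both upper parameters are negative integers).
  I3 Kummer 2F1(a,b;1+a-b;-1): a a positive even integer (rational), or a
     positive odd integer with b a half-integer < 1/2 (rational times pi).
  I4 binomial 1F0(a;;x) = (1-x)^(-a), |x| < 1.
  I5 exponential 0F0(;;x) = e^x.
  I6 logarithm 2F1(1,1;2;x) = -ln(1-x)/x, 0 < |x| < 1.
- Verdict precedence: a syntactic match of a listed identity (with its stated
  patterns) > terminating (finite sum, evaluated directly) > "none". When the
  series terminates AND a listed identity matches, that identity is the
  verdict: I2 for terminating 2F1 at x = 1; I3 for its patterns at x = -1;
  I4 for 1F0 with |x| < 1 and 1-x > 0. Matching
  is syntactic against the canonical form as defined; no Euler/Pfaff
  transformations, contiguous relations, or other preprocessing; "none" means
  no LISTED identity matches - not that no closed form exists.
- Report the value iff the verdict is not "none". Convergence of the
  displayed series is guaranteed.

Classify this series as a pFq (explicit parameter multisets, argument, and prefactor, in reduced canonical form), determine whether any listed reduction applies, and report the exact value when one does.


x = -\frac{5}{3} here; the reduced form reads 2F2, upper {-12, -\frac{1}{2}}, lower {-\frac{3}{5}, -\frac{1}{6}}, C = 4. Verdict: terminating. With -12 upstairs the series is a 13-term polynomial sum; evaluated term by term. Hence: -\frac{1092414468727460461117104459}{14493221470807717141504}.

Key observation: t_0 being 4, the lower running product (C = 4, x = -5/3) is a rising factorial.
Ratio: r(k) = -\frac{5}{3} * (k-12) (k-\frac{1}{2}) / [(k-\frac{3}{5}) (k-\frac{1}{6}) (k+1)] - rational in k, leading ratio -\frac{5}{3}; with t_0 = 4, classification follows.


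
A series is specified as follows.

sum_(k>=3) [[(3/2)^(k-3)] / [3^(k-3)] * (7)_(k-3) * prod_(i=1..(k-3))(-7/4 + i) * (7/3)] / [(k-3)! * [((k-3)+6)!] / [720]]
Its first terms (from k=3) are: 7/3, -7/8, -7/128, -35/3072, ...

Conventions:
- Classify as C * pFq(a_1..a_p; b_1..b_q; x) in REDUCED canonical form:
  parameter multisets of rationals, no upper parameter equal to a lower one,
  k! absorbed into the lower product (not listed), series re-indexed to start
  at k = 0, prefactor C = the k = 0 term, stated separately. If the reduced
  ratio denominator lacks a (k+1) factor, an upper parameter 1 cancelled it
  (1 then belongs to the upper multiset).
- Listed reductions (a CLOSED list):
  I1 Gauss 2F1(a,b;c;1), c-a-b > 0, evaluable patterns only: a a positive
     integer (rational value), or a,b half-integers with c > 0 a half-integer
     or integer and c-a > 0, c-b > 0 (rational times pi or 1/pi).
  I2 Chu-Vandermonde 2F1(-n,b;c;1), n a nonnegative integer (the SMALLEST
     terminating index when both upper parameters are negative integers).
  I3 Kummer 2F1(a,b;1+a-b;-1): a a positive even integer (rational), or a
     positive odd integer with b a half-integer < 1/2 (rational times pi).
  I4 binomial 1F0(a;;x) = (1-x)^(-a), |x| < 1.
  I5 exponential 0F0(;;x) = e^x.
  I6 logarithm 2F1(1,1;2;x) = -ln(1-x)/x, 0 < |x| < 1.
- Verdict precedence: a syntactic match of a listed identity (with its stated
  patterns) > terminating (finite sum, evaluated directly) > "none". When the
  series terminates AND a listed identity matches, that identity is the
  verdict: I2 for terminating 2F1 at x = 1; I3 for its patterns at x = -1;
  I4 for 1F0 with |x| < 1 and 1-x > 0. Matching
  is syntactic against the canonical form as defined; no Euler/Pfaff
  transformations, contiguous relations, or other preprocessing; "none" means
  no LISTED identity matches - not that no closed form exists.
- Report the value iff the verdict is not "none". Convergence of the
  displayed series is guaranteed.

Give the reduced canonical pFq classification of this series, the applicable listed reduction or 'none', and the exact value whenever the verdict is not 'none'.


Classification (C = 7/3): 1F0 with upper {-3/4}, lower {-}, argument x = 1/2. Verdict: the binomial series (I4) fires (the 1F0 binomial series: exponent 3/4, x = 1/2). Exact value: (7/3) * (1/2)^(3/4).

Structural cue: from the first term 7/3: the denominator's factorial ratio (prefactor 7/3) is a lower Pochhammer.
Adjacent-term ratio: r(k) = (1/2) * (k-3/4) / [(k+1)] - rational in k. x = (1/2); t_0 = 7/3; negate the roots.
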